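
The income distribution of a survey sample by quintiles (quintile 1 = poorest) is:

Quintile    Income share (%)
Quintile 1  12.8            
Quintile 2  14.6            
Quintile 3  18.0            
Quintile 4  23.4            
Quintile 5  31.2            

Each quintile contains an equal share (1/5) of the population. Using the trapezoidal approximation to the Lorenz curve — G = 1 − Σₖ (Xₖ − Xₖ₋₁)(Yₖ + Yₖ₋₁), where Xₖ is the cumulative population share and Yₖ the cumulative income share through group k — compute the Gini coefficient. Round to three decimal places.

0.182

Cumulative income shares Yₖ: 0.1280, 0.2740, 0.4540, 0.6880, 1.0000
Σ (Xₖ−Xₖ₋₁)(Yₖ+Yₖ₋₁) = (1/5)(0.1280+0.0000) + (1/5)(0.2740+0.1280) + (1/5)(0.4540+0.2740) + (1/5)(0.6880+0.4540) + (1/5)(1.0000+0.6880)
  = 0.0256 + 0.0804 + 0.1456 + 0.2284 + 0.3376 = 0.8176
G = 1 − 0.8176 = 0.1824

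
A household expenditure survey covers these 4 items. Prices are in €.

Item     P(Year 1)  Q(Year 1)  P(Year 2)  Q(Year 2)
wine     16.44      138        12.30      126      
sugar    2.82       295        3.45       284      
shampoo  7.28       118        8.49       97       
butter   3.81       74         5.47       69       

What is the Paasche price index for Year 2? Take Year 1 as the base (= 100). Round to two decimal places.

Paasche price index uses current-period quantities as weights.
ΣP(Year 2)·Q(Year 2) = 12.30×126 + 3.45×284 + 8.49×97 + 5.47×69 = 1549.8 + 979.8 + 823.53 + 377.43 = 3730.56
ΣP(Year 1)·Q(Year 2) = 16.44×126 + 2.82×284 + 7.28×97 + 3.81×69 = 2071.44 + 800.88 + 706.16 + 262.89 = 3841.37
Index = 3730.56 / 3841.37 × 100 = 97.1154

97.12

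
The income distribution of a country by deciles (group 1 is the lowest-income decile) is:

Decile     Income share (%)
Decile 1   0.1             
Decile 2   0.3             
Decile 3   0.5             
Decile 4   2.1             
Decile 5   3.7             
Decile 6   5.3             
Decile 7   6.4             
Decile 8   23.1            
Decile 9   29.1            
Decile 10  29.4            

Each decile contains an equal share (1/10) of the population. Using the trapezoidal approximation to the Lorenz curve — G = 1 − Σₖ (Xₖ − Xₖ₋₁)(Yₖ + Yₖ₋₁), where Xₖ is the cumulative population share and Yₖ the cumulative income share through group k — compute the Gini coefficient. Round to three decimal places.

0.593

Cumulative income shares Yₖ: 0.0010, 0.0040, 0.0090, 0.0300, 0.0670, 0.1200, 0.1840, 0.4150, 0.7060, 1.0000
Σ (Xₖ−Xₖ₋₁)(Yₖ+Yₖ₋₁) = (1/10)(0.0010+0.0000) + (1/10)(0.0040+0.0010) + (1/10)(0.0090+0.0040) + (1/10)(0.0300+0.0090) + (1/10)(0.0670+0.0300) + (1/10)(0.1200+0.0670) + (1/10)(0.1840+0.1200) + (1/10)(0.4150+0.1840) + (1/10)(0.7060+0.4150) + (1/10)(1.0000+0.7060)
  = 0.0001 + 0.0005 + 0.0013 + 0.0039 + 0.0097 + 0.0187 + 0.0304 + 0.0599 + 0.1121 + 0.1706 = 0.4072
G = 1 − 0.4072 = 0.5928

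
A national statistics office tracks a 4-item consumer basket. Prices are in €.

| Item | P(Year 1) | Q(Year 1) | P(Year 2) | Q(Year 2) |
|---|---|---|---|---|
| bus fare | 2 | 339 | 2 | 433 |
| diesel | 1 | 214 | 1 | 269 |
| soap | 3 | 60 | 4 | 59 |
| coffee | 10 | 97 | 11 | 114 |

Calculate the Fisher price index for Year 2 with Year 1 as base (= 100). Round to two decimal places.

107.37

Laspeyres component (base-period weights):
ΣP(Year 2)Q(Year 1) = 2×339 + 1×214 + 4×60 + 11×97 = 678 + 214 + 240 + 1067 = 2199
ΣP(Year 1)Q(Year 1) = 2×339 + 1×214 + 3×60 + 10×97 = 678 + 214 + 180 + 970 = 2042
L = 2199 / 2042 × 100 = 107.6885
Paasche component (current-period weights):
ΣP(Year 2)Q(Year 2) = 2×433 + 1×269 + 4×59 + 11×114 = 866 + 269 + 236 + 1254 = 2625
ΣP(Year 1)Q(Year 2) = 2×433 + 1×269 + 3×59 + 10×114 = 866 + 269 + 177 + 1140 = 2452
P = 2625 / 2452 × 100 = 107.0555
Fisher = √(L × P) = √(107.6885 × 107.0555) = 107.3715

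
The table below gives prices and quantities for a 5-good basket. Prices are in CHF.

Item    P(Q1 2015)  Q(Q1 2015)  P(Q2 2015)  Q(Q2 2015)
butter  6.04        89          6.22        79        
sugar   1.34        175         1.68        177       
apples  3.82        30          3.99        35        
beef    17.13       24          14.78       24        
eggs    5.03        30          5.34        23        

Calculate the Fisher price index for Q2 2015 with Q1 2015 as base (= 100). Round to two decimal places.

102.29

Laspeyres component (base-period weights):
ΣP(Q2 2015)Q(Q1 2015) = 6.22×89 + 1.68×175 + 3.99×30 + 14.78×24 + 5.34×30 = 553.58 + 294 + 119.7 + 354.72 + 160.2 = 1482.2
ΣP(Q1 2015)Q(Q1 2015) = 6.04×89 + 1.34×175 + 3.82×30 + 17.13×24 + 5.03×30 = 537.56 + 234.5 + 114.6 + 411.12 + 150.9 = 1448.68
L = 1482.2 / 1448.68 × 100 = 102.3138
Paasche component (current-period weights):
ΣP(Q2 2015)Q(Q2 2015) = 6.22×79 + 1.68×177 + 3.99×35 + 14.78×24 + 5.34×23 = 491.38 + 297.36 + 139.65 + 354.72 + 122.82 = 1405.93
ΣP(Q1 2015)Q(Q2 2015) = 6.04×79 + 1.34×177 + 3.82×35 + 17.13×24 + 5.03×23 = 477.16 + 237.18 + 133.7 + 411.12 + 115.69 = 1374.85
P = 1405.93 / 1374.85 × 100 = 102.2606
Fisher = √(L × P) = √(102.3138 × 102.2606) = 102.2872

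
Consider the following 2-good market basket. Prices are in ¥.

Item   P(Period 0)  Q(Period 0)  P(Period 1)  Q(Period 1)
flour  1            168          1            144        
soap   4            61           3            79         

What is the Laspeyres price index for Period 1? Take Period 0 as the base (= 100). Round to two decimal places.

Laspeyres price index uses base-period quantities as weights.
ΣP(Period 1)·Q(Period 0) = 1×168 + 3×61 = 168 + 183 = 351
ΣP(Period 0)·Q(Period 0) = 1×168 + 4×61 = 168 + 244 = 412
Index = 351 / 412 × 100 = 85.1942

85.19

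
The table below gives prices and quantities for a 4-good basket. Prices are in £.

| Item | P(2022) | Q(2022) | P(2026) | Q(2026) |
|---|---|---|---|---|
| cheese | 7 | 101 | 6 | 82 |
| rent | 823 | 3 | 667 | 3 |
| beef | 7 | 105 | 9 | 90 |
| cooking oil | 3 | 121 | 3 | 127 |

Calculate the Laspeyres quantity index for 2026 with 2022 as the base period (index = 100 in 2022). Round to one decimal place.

94.9

Laspeyres quantity index uses base-period prices as weights.
ΣP(2022)·Q(2026) = 7×82 + 823×3 + 7×90 + 3×127 = 574 + 2469 + 630 + 381 = 4054
ΣP(2022)·Q(2022) = 7×101 + 823×3 + 7×105 + 3×121 = 707 + 2469 + 735 + 363 = 4274
Index = 4054 / 4274 × 100 = 94.8526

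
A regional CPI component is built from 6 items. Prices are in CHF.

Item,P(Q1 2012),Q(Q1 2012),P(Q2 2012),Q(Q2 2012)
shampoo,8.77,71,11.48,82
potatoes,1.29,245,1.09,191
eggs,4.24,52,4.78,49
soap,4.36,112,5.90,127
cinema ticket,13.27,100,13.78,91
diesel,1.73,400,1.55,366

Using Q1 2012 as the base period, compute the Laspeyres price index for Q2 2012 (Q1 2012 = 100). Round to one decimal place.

Laspeyres price index uses base-period quantities as weights.
ΣP(Q2 2012)·Q(Q1 2012) = 11.48×71 + 1.09×245 + 4.78×52 + 5.90×112 + 13.78×100 + 1.55×400 = 815.08 + 267.05 + 248.56 + 660.8 + 1378 + 620 = 3989.49
ΣP(Q1 2012)·Q(Q1 2012) = 8.77×71 + 1.29×245 + 4.24×52 + 4.36×112 + 13.27×100 + 1.73×400 = 622.67 + 316.05 + 220.48 + 488.32 + 1327 + 692 = 3666.52
Index = 3989.49 / 3666.52 × 100 = 108.8086

108.8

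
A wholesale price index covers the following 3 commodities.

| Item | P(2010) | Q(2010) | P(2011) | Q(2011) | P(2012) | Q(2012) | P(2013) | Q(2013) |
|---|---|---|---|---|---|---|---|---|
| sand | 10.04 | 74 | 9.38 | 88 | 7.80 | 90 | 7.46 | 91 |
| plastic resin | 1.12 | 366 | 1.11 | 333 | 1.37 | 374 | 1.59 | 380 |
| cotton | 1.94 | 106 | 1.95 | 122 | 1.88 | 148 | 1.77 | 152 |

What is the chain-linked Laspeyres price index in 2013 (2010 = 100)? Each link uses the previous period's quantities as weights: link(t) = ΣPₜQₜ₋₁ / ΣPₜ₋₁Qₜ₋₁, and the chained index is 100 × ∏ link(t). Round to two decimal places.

Link 2010→2011:
ΣP(2011)Q(2010) = 9.38×74 + 1.11×366 + 1.95×106 = 694.12 + 406.26 + 206.7 = 1307.08
ΣP(2010)Q(2010) = 10.04×74 + 1.12×366 + 1.94×106 = 742.96 + 409.92 + 205.64 = 1358.52
link = 1307.08/1358.52 = 0.962135
Link 2011→2012:
ΣP(2012)Q(2011) = 7.80×88 + 1.37×333 + 1.88×122 = 686.4 + 456.21 + 229.36 = 1371.97
ΣP(2011)Q(2011) = 9.38×88 + 1.11×333 + 1.95×122 = 825.44 + 369.63 + 237.9 = 1432.97
link = 1371.97/1432.97 = 0.957431
Link 2012→2013:
ΣP(2013)Q(2012) = 7.46×90 + 1.59×374 + 1.77×148 = 671.4 + 594.66 + 261.96 = 1528.02
ΣP(2012)Q(2012) = 7.80×90 + 1.37×374 + 1.88×148 = 702 + 512.38 + 278.24 = 1492.62
link = 1528.02/1492.62 = 1.023717
Chained index = 100 × 0.962135 × 0.957431 × 1.023717 = 94.3025

94.30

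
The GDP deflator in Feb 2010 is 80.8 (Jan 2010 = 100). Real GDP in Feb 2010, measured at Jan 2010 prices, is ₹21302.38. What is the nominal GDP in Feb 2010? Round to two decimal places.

Nominal = Real × (Index/100) = 21302.38 × (80.8/100)
        = 21302.38 × 0.808 = 17212.3230

17212.32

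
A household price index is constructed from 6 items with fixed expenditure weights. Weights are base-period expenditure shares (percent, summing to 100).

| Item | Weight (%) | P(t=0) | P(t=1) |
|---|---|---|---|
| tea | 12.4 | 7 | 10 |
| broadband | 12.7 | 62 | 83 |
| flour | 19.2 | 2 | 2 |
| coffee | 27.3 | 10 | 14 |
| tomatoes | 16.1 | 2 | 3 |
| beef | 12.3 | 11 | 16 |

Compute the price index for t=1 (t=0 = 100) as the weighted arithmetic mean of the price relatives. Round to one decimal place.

tea: 12.4 × (10/7) = 12.4 × 1.428571 = 17.7143
broadband: 12.7 × (83/62) = 12.7 × 1.338710 = 17.0016
flour: 19.2 × (2/2) = 19.2 × 1.000000 = 19.2000
coffee: 27.3 × (14/10) = 27.3 × 1.400000 = 38.2200
tomatoes: 16.1 × (3/2) = 16.1 × 1.500000 = 24.1500
beef: 12.3 × (16/11) = 12.3 × 1.454545 = 17.8909
Index = Σ wᵢ·(p₁ᵢ/p₀ᵢ) = 17.7143 + 17.0016 + 19.2000 + 38.2200 + 24.1500 + 17.8909 = 134.1768

134.2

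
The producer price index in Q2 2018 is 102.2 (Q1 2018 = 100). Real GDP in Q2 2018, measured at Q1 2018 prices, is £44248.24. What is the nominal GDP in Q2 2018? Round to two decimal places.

Nominal = Real × (Index/100) = 44248.24 × (102.2/100)
        = 44248.24 × 1.022 = 45221.7013

45221.70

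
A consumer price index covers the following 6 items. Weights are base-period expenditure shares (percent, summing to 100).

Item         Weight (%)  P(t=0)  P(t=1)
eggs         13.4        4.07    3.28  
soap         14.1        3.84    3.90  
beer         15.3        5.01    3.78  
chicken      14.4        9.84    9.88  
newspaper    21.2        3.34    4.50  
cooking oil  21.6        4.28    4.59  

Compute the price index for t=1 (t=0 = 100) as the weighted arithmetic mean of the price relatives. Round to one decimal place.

eggs: 13.4 × (3.28/4.07) = 13.4 × 0.805897 = 10.7990
soap: 14.1 × (3.90/3.84) = 14.1 × 1.015625 = 14.3203
beer: 15.3 × (3.78/5.01) = 15.3 × 0.754491 = 11.5437
chicken: 14.4 × (9.88/9.84) = 14.4 × 1.004065 = 14.4585
newspaper: 21.2 × (4.50/3.34) = 21.2 × 1.347305 = 28.5629
cooking oil: 21.6 × (4.59/4.28) = 21.6 × 1.072430 = 23.1645
Index = Σ wᵢ·(p₁ᵢ/p₀ᵢ) = 10.7990 + 14.3203 + 11.5437 + 14.4585 + 28.5629 + 23.1645 = 102.8489

102.8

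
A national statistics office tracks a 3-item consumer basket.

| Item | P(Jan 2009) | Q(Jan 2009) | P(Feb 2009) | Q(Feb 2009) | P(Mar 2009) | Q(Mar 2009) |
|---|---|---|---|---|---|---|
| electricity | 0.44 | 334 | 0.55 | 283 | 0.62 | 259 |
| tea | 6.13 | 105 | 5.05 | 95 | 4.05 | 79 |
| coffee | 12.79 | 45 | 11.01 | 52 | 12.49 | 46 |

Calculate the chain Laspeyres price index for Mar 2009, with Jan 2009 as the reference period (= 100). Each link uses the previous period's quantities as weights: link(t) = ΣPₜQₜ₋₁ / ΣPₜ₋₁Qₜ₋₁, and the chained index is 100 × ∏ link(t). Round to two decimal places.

Link Jan 2009→Feb 2009:
ΣP(Feb 2009)Q(Jan 2009) = 0.55×334 + 5.05×105 + 11.01×45 = 183.7 + 530.25 + 495.45 = 1209.4
ΣP(Jan 2009)Q(Jan 2009) = 0.44×334 + 6.13×105 + 12.79×45 = 146.96 + 643.65 + 575.55 = 1366.16
link = 1209.4/1366.16 = 0.885255
Link Feb 2009→Mar 2009:
ΣP(Mar 2009)Q(Feb 2009) = 0.62×283 + 4.05×95 + 12.49×52 = 175.46 + 384.75 + 649.48 = 1209.69
ΣP(Feb 2009)Q(Feb 2009) = 0.55×283 + 5.05×95 + 11.01×52 = 155.65 + 479.75 + 572.52 = 1207.92
link = 1209.69/1207.92 = 1.001465
Chained index = 100 × 0.885255 × 1.001465 = 88.6552

88.66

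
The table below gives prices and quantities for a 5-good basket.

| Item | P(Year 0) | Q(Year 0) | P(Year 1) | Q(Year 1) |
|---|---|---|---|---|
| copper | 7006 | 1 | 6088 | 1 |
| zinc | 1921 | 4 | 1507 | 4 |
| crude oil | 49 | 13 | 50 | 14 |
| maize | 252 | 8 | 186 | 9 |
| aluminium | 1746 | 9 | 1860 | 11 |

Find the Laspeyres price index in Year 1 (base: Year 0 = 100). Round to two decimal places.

93.76

Laspeyres price index uses base-period quantities as weights.
ΣP(Year 1)·Q(Year 0) = 6088×1 + 1507×4 + 50×13 + 186×8 + 1860×9 = 6088 + 6028 + 650 + 1488 + 16740 = 30994
ΣP(Year 0)·Q(Year 0) = 7006×1 + 1921×4 + 49×13 + 252×8 + 1746×9 = 7006 + 7684 + 637 + 2016 + 15714 = 33057
Index = 30994 / 33057 × 100 = 93.7593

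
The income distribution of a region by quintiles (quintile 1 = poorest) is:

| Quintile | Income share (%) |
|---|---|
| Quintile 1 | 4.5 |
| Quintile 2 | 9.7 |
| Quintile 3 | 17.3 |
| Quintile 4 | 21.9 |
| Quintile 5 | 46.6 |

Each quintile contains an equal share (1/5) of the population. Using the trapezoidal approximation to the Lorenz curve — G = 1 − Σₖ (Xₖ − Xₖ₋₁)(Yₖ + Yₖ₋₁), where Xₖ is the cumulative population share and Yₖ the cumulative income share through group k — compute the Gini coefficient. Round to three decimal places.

0.386

Cumulative income shares Yₖ: 0.0450, 0.1420, 0.3150, 0.5340, 1.0000
Σ (Xₖ−Xₖ₋₁)(Yₖ+Yₖ₋₁) = (1/5)(0.0450+0.0000) + (1/5)(0.1420+0.0450) + (1/5)(0.3150+0.1420) + (1/5)(0.5340+0.3150) + (1/5)(1.0000+0.5340)
  = 0.0090 + 0.0374 + 0.0914 + 0.1698 + 0.3068 = 0.6144
G = 1 − 0.6144 = 0.3856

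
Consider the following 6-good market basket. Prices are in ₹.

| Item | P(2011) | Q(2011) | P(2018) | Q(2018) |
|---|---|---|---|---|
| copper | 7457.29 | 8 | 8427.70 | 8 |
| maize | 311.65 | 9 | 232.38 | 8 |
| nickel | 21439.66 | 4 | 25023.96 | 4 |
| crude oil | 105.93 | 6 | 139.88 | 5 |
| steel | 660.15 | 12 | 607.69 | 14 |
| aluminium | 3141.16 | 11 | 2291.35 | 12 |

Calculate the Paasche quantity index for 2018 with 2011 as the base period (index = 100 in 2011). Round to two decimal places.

101.54

Paasche quantity index uses current-period prices as weights.
ΣP(2018)·Q(2018) = 8427.70×8 + 232.38×8 + 25023.96×4 + 139.88×5 + 607.69×14 + 2291.35×12 = 67421.6 + 1859.04 + 100095.84 + 699.4 + 8507.66 + 27496.2 = 206079.74
ΣP(2018)·Q(2011) = 8427.70×8 + 232.38×9 + 25023.96×4 + 139.88×6 + 607.69×12 + 2291.35×11 = 67421.6 + 2091.42 + 100095.84 + 839.28 + 7292.28 + 25204.85 = 202945.27
Index = 206079.74 / 202945.27 × 100 = 101.5445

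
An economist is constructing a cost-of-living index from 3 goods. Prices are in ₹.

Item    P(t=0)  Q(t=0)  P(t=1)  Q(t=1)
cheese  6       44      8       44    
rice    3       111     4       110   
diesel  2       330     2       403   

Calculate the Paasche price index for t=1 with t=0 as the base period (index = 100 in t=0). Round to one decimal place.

Paasche price index uses current-period quantities as weights.
ΣP(t=1)·Q(t=1) = 8×44 + 4×110 + 2×403 = 352 + 440 + 806 = 1598
ΣP(t=0)·Q(t=1) = 6×44 + 3×110 + 2×403 = 264 + 330 + 806 = 1400
Index = 1598 / 1400 × 100 = 114.1429

114.1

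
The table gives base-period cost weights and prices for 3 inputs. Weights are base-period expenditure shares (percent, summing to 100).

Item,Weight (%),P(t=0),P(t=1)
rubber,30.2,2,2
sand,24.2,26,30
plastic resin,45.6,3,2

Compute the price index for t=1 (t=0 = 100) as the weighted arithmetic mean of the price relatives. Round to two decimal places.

rubber: 30.2 × (2/2) = 30.2 × 1.000000 = 30.2000
sand: 24.2 × (30/26) = 24.2 × 1.153846 = 27.9231
plastic resin: 45.6 × (2/3) = 45.6 × 0.666667 = 30.4000
Index = Σ wᵢ·(p₁ᵢ/p₀ᵢ) = 30.2000 + 27.9231 + 30.4000 = 88.5231

88.52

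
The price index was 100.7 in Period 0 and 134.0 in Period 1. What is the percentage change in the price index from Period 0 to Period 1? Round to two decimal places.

Change = (134.0 − 100.7) / 100.7 × 100
       = 33.3 / 100.7 × 100 = 33.0685%

33.07%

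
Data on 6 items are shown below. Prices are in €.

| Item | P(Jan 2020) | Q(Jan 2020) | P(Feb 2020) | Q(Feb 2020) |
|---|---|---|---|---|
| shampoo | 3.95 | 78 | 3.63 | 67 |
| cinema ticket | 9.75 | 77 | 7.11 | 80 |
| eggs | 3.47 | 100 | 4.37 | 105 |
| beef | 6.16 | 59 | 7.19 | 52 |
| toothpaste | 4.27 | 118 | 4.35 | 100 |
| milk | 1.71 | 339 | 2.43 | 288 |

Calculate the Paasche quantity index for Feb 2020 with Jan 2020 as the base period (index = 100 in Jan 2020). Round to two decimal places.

91.77

Paasche quantity index uses current-period prices as weights.
ΣP(Feb 2020)·Q(Feb 2020) = 3.63×67 + 7.11×80 + 4.37×105 + 7.19×52 + 4.35×100 + 2.43×288 = 243.21 + 568.8 + 458.85 + 373.88 + 435 + 699.84 = 2779.58
ΣP(Feb 2020)·Q(Jan 2020) = 3.63×78 + 7.11×77 + 4.37×100 + 7.19×59 + 4.35×118 + 2.43×339 = 283.14 + 547.47 + 437 + 424.21 + 513.3 + 823.77 = 3028.89
Index = 2779.58 / 3028.89 × 100 = 91.7689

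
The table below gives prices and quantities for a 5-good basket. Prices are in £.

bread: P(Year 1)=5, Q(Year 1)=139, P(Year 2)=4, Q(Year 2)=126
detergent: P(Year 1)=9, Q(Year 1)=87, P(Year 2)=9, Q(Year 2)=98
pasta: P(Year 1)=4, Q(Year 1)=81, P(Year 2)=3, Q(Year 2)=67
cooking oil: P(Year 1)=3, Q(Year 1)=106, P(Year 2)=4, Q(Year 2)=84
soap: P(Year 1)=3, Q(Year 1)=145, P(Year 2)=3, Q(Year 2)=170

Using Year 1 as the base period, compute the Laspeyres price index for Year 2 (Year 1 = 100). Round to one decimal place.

95.5

Laspeyres price index uses base-period quantities as weights.
ΣP(Year 2)·Q(Year 1) = 4×139 + 9×87 + 3×81 + 4×106 + 3×145 = 556 + 783 + 243 + 424 + 435 = 2441
ΣP(Year 1)·Q(Year 1) = 5×139 + 9×87 + 4×81 + 3×106 + 3×145 = 695 + 783 + 324 + 318 + 435 = 2555
Index = 2441 / 2555 × 100 = 95.5382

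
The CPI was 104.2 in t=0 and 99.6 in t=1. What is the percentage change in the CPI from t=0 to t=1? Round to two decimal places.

-4.41%

Change = (99.6 − 104.2) / 104.2 × 100
       = -4.6 / 104.2 × 100 = -4.4146%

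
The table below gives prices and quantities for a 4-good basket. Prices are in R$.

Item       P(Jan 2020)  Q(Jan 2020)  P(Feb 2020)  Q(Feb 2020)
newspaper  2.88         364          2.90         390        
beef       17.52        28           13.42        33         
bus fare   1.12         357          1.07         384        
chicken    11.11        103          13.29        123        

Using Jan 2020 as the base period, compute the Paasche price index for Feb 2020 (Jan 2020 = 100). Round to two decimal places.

103.47

Paasche price index uses current-period quantities as weights.
ΣP(Feb 2020)·Q(Feb 2020) = 2.90×390 + 13.42×33 + 1.07×384 + 13.29×123 = 1131 + 442.86 + 410.88 + 1634.67 = 3619.41
ΣP(Jan 2020)·Q(Feb 2020) = 2.88×390 + 17.52×33 + 1.12×384 + 11.11×123 = 1123.2 + 578.16 + 430.08 + 1366.53 = 3497.97
Index = 3619.41 / 3497.97 × 100 = 103.4717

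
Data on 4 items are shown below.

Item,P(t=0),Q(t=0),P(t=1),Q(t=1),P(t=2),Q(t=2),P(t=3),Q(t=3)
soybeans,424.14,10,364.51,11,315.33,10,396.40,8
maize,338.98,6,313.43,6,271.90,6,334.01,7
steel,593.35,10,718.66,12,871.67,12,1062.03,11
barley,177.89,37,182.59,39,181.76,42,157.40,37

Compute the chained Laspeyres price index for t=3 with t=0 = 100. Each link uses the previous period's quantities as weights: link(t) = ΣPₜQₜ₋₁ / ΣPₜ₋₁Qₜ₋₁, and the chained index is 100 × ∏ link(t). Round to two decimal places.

Link t=0→t=1:
ΣP(t=1)Q(t=0) = 364.51×10 + 313.43×6 + 718.66×10 + 182.59×37 = 3645.1 + 1880.58 + 7186.6 + 6755.83 = 19468.11
ΣP(t=0)Q(t=0) = 424.14×10 + 338.98×6 + 593.35×10 + 177.89×37 = 4241.4 + 2033.88 + 5933.5 + 6581.93 = 18790.71
link = 19468.11/18790.71 = 1.036050
Link t=1→t=2:
ΣP(t=2)Q(t=1) = 315.33×11 + 271.90×6 + 871.67×12 + 181.76×39 = 3468.63 + 1631.4 + 10460.04 + 7088.64 = 22648.71
ΣP(t=1)Q(t=1) = 364.51×11 + 313.43×6 + 718.66×12 + 182.59×39 = 4009.61 + 1880.58 + 8623.92 + 7121.01 = 21635.12
link = 22648.71/21635.12 = 1.046849
Link t=2→t=3:
ΣP(t=3)Q(t=2) = 396.40×10 + 334.01×6 + 1062.03×12 + 157.40×42 = 3964 + 2004.06 + 12744.36 + 6610.8 = 25323.22
ΣP(t=2)Q(t=2) = 315.33×10 + 271.90×6 + 871.67×12 + 181.76×42 = 3153.3 + 1631.4 + 10460.04 + 7633.92 = 22878.66
link = 25323.22/22878.66 = 1.106849
Chained index = 100 × 1.036050 × 1.046849 × 1.106849 = 120.0475

120.05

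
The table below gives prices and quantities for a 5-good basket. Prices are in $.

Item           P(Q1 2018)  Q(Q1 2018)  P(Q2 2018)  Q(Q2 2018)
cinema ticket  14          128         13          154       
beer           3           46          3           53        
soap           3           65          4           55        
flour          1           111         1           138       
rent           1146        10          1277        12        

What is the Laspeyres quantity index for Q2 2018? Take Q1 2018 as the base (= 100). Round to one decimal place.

119.5

Laspeyres quantity index uses base-period prices as weights.
ΣP(Q1 2018)·Q(Q2 2018) = 14×154 + 3×53 + 3×55 + 1×138 + 1146×12 = 2156 + 159 + 165 + 138 + 13752 = 16370
ΣP(Q1 2018)·Q(Q1 2018) = 14×128 + 3×46 + 3×65 + 1×111 + 1146×10 = 1792 + 138 + 195 + 111 + 11460 = 13696
Index = 16370 / 13696 × 100 = 119.5239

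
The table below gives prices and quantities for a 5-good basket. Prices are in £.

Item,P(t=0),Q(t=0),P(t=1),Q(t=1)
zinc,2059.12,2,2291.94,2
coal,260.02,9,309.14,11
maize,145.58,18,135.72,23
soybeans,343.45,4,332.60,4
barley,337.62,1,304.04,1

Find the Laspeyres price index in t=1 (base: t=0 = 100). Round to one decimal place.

Laspeyres price index uses base-period quantities as weights.
ΣP(t=1)·Q(t=0) = 2291.94×2 + 309.14×9 + 135.72×18 + 332.60×4 + 304.04×1 = 4583.88 + 2782.26 + 2442.96 + 1330.4 + 304.04 = 11443.54
ΣP(t=0)·Q(t=0) = 2059.12×2 + 260.02×9 + 145.58×18 + 343.45×4 + 337.62×1 = 4118.24 + 2340.18 + 2620.44 + 1373.8 + 337.62 = 10790.28
Index = 11443.54 / 10790.28 × 100 = 106.0542

106.1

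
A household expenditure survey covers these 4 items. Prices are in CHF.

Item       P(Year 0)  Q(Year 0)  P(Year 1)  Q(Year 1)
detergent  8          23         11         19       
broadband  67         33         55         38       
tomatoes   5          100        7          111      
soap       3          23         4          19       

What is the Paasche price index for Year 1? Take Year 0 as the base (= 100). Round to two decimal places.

95.23

Paasche price index uses current-period quantities as weights.
ΣP(Year 1)·Q(Year 1) = 11×19 + 55×38 + 7×111 + 4×19 = 209 + 2090 + 777 + 76 = 3152
ΣP(Year 0)·Q(Year 1) = 8×19 + 67×38 + 5×111 + 3×19 = 152 + 2546 + 555 + 57 = 3310
Index = 3152 / 3310 × 100 = 95.2266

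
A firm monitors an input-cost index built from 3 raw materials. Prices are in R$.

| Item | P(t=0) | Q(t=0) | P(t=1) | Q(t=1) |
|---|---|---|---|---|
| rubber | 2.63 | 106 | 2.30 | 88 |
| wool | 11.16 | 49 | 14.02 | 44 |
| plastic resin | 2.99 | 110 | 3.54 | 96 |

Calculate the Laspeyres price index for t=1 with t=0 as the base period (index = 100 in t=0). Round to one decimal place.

114.3

Laspeyres price index uses base-period quantities as weights.
ΣP(t=1)·Q(t=0) = 2.30×106 + 14.02×49 + 3.54×110 = 243.8 + 686.98 + 389.4 = 1320.18
ΣP(t=0)·Q(t=0) = 2.63×106 + 11.16×49 + 2.99×110 = 278.78 + 546.84 + 328.9 = 1154.52
Index = 1320.18 / 1154.52 × 100 = 114.3488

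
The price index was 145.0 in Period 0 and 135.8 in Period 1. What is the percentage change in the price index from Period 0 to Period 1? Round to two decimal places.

Change = (135.8 − 145.0) / 145.0 × 100
       = -9.2 / 145.0 × 100 = -6.3448%

-6.34%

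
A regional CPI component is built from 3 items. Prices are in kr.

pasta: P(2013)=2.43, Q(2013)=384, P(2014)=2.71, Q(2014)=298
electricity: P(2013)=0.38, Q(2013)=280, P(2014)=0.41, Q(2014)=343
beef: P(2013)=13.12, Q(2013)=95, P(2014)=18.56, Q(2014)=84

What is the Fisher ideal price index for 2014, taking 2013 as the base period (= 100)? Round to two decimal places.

127.91

Laspeyres component (base-period weights):
ΣP(2014)Q(2013) = 2.71×384 + 0.41×280 + 18.56×95 = 1040.64 + 114.8 + 1763.2 = 2918.64
ΣP(2013)Q(2013) = 2.43×384 + 0.38×280 + 13.12×95 = 933.12 + 106.4 + 1246.4 = 2285.92
L = 2918.64 / 2285.92 × 100 = 127.6790
Paasche component (current-period weights):
ΣP(2014)Q(2014) = 2.71×298 + 0.41×343 + 18.56×84 = 807.58 + 140.63 + 1559.04 = 2507.25
ΣP(2013)Q(2014) = 2.43×298 + 0.38×343 + 13.12×84 = 724.14 + 130.34 + 1102.08 = 1956.56
P = 2507.25 / 1956.56 × 100 = 128.1458
Fisher = √(L × P) = √(127.6790 × 128.1458) = 127.9122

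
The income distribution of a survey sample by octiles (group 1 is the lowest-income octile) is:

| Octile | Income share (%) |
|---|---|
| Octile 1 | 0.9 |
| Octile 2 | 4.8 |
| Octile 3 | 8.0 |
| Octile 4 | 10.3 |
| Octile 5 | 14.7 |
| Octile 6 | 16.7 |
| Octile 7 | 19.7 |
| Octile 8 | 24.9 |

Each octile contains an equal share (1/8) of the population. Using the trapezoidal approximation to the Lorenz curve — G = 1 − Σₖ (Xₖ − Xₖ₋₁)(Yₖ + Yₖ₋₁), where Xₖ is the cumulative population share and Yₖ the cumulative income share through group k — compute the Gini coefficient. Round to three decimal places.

0.341

Cumulative income shares Yₖ: 0.0090, 0.0570, 0.1370, 0.2400, 0.3870, 0.5540, 0.7510, 1.0000
Σ (Xₖ−Xₖ₋₁)(Yₖ+Yₖ₋₁) = (1/8)(0.0090+0.0000) + (1/8)(0.0570+0.0090) + (1/8)(0.1370+0.0570) + (1/8)(0.2400+0.1370) + (1/8)(0.3870+0.2400) + (1/8)(0.5540+0.3870) + (1/8)(0.7510+0.5540) + (1/8)(1.0000+0.7510)
  = 0.0011 + 0.0083 + 0.0243 + 0.0471 + 0.0784 + 0.1176 + 0.1631 + 0.2189 = 0.6588
G = 1 − 0.6588 = 0.3412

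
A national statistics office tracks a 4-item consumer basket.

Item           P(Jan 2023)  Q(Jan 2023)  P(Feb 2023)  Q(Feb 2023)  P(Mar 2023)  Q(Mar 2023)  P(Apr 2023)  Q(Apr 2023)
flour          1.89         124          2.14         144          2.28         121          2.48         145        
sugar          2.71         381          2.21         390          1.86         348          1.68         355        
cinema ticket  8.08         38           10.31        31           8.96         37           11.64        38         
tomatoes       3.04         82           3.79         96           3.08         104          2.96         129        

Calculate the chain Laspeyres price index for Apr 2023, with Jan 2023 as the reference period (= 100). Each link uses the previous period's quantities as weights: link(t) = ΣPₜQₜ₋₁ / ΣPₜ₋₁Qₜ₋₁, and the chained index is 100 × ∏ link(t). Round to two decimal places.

89.82

Link Jan 2023→Feb 2023:
ΣP(Feb 2023)Q(Jan 2023) = 2.14×124 + 2.21×381 + 10.31×38 + 3.79×82 = 265.36 + 842.01 + 391.78 + 310.78 = 1809.93
ΣP(Jan 2023)Q(Jan 2023) = 1.89×124 + 2.71×381 + 8.08×38 + 3.04×82 = 234.36 + 1032.51 + 307.04 + 249.28 = 1823.19
link = 1809.93/1823.19 = 0.992727
Link Feb 2023→Mar 2023:
ΣP(Mar 2023)Q(Feb 2023) = 2.28×144 + 1.86×390 + 8.96×31 + 3.08×96 = 328.32 + 725.4 + 277.76 + 295.68 = 1627.16
ΣP(Feb 2023)Q(Feb 2023) = 2.14×144 + 2.21×390 + 10.31×31 + 3.79×96 = 308.16 + 861.9 + 319.61 + 363.84 = 1853.51
link = 1627.16/1853.51 = 0.877880
Link Mar 2023→Apr 2023:
ΣP(Apr 2023)Q(Mar 2023) = 2.48×121 + 1.68×348 + 11.64×37 + 2.96×104 = 300.08 + 584.64 + 430.68 + 307.84 = 1623.24
ΣP(Mar 2023)Q(Mar 2023) = 2.28×121 + 1.86×348 + 8.96×37 + 3.08×104 = 275.88 + 647.28 + 331.52 + 320.32 = 1575
link = 1623.24/1575 = 1.030629
Chained index = 100 × 0.992727 × 0.877880 × 1.030629 = 89.8188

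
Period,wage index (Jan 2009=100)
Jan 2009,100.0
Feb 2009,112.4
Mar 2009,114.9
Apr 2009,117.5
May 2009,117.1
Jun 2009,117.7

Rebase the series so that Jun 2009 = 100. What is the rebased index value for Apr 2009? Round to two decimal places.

Rebased(Apr 2009) = 117.5 / 117.7 × 100 = 99.8301

99.83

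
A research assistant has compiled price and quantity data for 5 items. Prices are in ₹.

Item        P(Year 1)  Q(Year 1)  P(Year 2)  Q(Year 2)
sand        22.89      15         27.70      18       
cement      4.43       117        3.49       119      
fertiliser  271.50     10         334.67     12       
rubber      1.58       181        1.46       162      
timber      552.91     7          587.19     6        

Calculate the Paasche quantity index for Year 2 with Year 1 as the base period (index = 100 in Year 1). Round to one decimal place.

Paasche quantity index uses current-period prices as weights.
ΣP(Year 2)·Q(Year 2) = 27.70×18 + 3.49×119 + 334.67×12 + 1.46×162 + 587.19×6 = 498.6 + 415.31 + 4016.04 + 236.52 + 3523.14 = 8689.61
ΣP(Year 2)·Q(Year 1) = 27.70×15 + 3.49×117 + 334.67×10 + 1.46×181 + 587.19×7 = 415.5 + 408.33 + 3346.7 + 264.26 + 4110.33 = 8545.12
Index = 8689.61 / 8545.12 × 100 = 101.6909

101.7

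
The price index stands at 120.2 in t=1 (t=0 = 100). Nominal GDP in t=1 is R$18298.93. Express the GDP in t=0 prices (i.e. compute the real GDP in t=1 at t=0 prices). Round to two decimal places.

15223.74

Real = Nominal ÷ (Index/100) = 18298.93 ÷ (120.2/100)
     = 18298.93 ÷ 1.202 = 15223.7354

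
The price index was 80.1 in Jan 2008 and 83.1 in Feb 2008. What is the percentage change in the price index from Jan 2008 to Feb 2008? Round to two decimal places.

3.75%

Change = (83.1 − 80.1) / 80.1 × 100
       = 3.0 / 80.1 × 100 = 3.7453%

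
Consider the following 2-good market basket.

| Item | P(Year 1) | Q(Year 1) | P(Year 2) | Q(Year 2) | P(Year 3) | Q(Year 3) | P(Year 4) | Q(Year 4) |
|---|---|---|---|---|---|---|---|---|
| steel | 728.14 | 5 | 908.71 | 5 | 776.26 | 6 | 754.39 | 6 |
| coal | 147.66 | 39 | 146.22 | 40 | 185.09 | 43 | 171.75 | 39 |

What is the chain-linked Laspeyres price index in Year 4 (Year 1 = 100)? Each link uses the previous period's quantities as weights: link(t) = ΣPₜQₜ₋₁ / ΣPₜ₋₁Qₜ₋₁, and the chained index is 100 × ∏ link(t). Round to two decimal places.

Link Year 1→Year 2:
ΣP(Year 2)Q(Year 1) = 908.71×5 + 146.22×39 = 4543.55 + 5702.58 = 10246.13
ΣP(Year 1)Q(Year 1) = 728.14×5 + 147.66×39 = 3640.7 + 5758.74 = 9399.44
link = 10246.13/9399.44 = 1.090079
Link Year 2→Year 3:
ΣP(Year 3)Q(Year 2) = 776.26×5 + 185.09×40 = 3881.3 + 7403.6 = 11284.9
ΣP(Year 2)Q(Year 2) = 908.71×5 + 146.22×40 = 4543.55 + 5848.8 = 10392.35
link = 11284.9/10392.35 = 1.085885
Link Year 3→Year 4:
ΣP(Year 4)Q(Year 3) = 754.39×6 + 171.75×43 = 4526.34 + 7385.25 = 11911.59
ΣP(Year 3)Q(Year 3) = 776.26×6 + 185.09×43 = 4657.56 + 7958.87 = 12616.43
link = 11911.59/12616.43 = 0.944133
Chained index = 100 × 1.090079 × 1.085885 × 0.944133 = 111.7571

111.76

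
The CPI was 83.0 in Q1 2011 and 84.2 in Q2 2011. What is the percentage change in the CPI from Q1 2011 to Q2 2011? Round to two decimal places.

Change = (84.2 − 83.0) / 83.0 × 100
       = 1.2 / 83.0 × 100 = 1.4458%

1.45%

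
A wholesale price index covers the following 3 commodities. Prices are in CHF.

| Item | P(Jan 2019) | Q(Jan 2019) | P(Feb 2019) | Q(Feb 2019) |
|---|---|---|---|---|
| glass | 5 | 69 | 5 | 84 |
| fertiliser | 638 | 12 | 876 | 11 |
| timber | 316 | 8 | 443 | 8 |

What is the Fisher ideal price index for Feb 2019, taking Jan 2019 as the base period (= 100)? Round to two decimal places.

Laspeyres component (base-period weights):
ΣP(Feb 2019)Q(Jan 2019) = 5×69 + 876×12 + 443×8 = 345 + 10512 + 3544 = 14401
ΣP(Jan 2019)Q(Jan 2019) = 5×69 + 638×12 + 316×8 = 345 + 7656 + 2528 = 10529
L = 14401 / 10529 × 100 = 136.7746
Paasche component (current-period weights):
ΣP(Feb 2019)Q(Feb 2019) = 5×84 + 876×11 + 443×8 = 420 + 9636 + 3544 = 13600
ΣP(Jan 2019)Q(Feb 2019) = 5×84 + 638×11 + 316×8 = 420 + 7018 + 2528 = 9966
P = 13600 / 9966 × 100 = 136.4640
Fisher = √(L × P) = √(136.7746 × 136.4640) = 136.6192

136.62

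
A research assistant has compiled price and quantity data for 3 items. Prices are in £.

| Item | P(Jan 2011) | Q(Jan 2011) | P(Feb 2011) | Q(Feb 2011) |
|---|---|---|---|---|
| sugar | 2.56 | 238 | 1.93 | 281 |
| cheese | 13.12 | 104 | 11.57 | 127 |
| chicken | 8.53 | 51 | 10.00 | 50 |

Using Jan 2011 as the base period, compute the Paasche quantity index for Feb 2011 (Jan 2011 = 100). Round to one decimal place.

Paasche quantity index uses current-period prices as weights.
ΣP(Feb 2011)·Q(Feb 2011) = 1.93×281 + 11.57×127 + 10.00×50 = 542.33 + 1469.39 + 500 = 2511.72
ΣP(Feb 2011)·Q(Jan 2011) = 1.93×238 + 11.57×104 + 10.00×51 = 459.34 + 1203.28 + 510 = 2172.62
Index = 2511.72 / 2172.62 × 100 = 115.6079

115.6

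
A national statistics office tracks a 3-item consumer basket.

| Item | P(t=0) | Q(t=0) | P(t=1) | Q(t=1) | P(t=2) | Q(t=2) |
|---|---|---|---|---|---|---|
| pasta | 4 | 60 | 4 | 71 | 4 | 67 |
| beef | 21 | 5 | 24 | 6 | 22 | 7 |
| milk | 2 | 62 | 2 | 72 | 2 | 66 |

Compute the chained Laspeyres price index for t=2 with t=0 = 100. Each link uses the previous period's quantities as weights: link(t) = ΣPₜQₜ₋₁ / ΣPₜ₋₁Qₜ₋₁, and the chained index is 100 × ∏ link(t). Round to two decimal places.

Link t=0→t=1:
ΣP(t=1)Q(t=0) = 4×60 + 24×5 + 2×62 = 240 + 120 + 124 = 484
ΣP(t=0)Q(t=0) = 4×60 + 21×5 + 2×62 = 240 + 105 + 124 = 469
link = 484/469 = 1.031983
Link t=1→t=2:
ΣP(t=2)Q(t=1) = 4×71 + 22×6 + 2×72 = 284 + 132 + 144 = 560
ΣP(t=1)Q(t=1) = 4×71 + 24×6 + 2×72 = 284 + 144 + 144 = 572
link = 560/572 = 0.979021
Chained index = 100 × 1.031983 × 0.979021 = 101.0333

101.03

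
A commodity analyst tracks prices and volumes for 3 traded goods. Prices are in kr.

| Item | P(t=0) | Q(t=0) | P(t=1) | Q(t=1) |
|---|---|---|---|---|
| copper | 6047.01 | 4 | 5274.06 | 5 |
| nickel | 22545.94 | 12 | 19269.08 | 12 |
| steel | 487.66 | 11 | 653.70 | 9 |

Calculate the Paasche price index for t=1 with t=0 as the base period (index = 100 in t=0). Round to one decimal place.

Paasche price index uses current-period quantities as weights.
ΣP(t=1)·Q(t=1) = 5274.06×5 + 19269.08×12 + 653.70×9 = 26370.3 + 231228.96 + 5883.3 = 263482.56
ΣP(t=0)·Q(t=1) = 6047.01×5 + 22545.94×12 + 487.66×9 = 30235.05 + 270551.28 + 4388.94 = 305175.27
Index = 263482.56 / 305175.27 × 100 = 86.3381

86.3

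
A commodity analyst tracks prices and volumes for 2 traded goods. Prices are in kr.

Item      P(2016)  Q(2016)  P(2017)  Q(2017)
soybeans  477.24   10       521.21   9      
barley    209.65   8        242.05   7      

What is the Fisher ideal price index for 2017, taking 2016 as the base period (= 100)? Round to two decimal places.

Laspeyres component (base-period weights):
ΣP(2017)Q(2016) = 521.21×10 + 242.05×8 = 5212.1 + 1936.4 = 7148.5
ΣP(2016)Q(2016) = 477.24×10 + 209.65×8 = 4772.4 + 1677.2 = 6449.6
L = 7148.5 / 6449.6 × 100 = 110.8363
Paasche component (current-period weights):
ΣP(2017)Q(2017) = 521.21×9 + 242.05×7 = 4690.89 + 1694.35 = 6385.24
ΣP(2016)Q(2017) = 477.24×9 + 209.65×7 = 4295.16 + 1467.55 = 5762.71
P = 6385.24 / 5762.71 × 100 = 110.8027
Fisher = √(L × P) = √(110.8363 × 110.8027) = 110.8195

110.82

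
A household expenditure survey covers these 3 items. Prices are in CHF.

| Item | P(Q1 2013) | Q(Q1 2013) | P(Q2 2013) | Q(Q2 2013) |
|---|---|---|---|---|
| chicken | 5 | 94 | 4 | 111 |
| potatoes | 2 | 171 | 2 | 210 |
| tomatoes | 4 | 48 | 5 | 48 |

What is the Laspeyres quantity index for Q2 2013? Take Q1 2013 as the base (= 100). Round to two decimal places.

Laspeyres quantity index uses base-period prices as weights.
ΣP(Q1 2013)·Q(Q2 2013) = 5×111 + 2×210 + 4×48 = 555 + 420 + 192 = 1167
ΣP(Q1 2013)·Q(Q1 2013) = 5×94 + 2×171 + 4×48 = 470 + 342 + 192 = 1004
Index = 1167 / 1004 × 100 = 116.2351

116.24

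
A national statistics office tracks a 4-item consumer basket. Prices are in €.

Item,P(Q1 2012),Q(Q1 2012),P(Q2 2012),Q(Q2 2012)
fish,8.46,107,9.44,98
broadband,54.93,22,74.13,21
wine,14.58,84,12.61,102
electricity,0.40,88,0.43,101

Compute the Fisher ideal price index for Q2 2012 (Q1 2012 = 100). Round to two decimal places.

109.69

Laspeyres component (base-period weights):
ΣP(Q2 2012)Q(Q1 2012) = 9.44×107 + 74.13×22 + 12.61×84 + 0.43×88 = 1010.08 + 1630.86 + 1059.24 + 37.84 = 3738.02
ΣP(Q1 2012)Q(Q1 2012) = 8.46×107 + 54.93×22 + 14.58×84 + 0.40×88 = 905.22 + 1208.46 + 1224.72 + 35.2 = 3373.6
L = 3738.02 / 3373.6 × 100 = 110.8021
Paasche component (current-period weights):
ΣP(Q2 2012)Q(Q2 2012) = 9.44×98 + 74.13×21 + 12.61×102 + 0.43×101 = 925.12 + 1556.73 + 1286.22 + 43.43 = 3811.5
ΣP(Q1 2012)Q(Q2 2012) = 8.46×98 + 54.93×21 + 14.58×102 + 0.40×101 = 829.08 + 1153.53 + 1487.16 + 40.4 = 3510.17
P = 3811.5 / 3510.17 × 100 = 108.5845
Fisher = √(L × P) = √(110.8021 × 108.5845) = 109.6877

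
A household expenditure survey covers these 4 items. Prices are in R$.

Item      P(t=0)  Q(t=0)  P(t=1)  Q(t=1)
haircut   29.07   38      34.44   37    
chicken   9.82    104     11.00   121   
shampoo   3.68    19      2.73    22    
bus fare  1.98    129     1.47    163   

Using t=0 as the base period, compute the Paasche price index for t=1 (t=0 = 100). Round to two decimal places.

Paasche price index uses current-period quantities as weights.
ΣP(t=1)·Q(t=1) = 34.44×37 + 11.00×121 + 2.73×22 + 1.47×163 = 1274.28 + 1331 + 60.06 + 239.61 = 2904.95
ΣP(t=0)·Q(t=1) = 29.07×37 + 9.82×121 + 3.68×22 + 1.98×163 = 1075.59 + 1188.22 + 80.96 + 322.74 = 2667.51
Index = 2904.95 / 2667.51 × 100 = 108.9012

108.90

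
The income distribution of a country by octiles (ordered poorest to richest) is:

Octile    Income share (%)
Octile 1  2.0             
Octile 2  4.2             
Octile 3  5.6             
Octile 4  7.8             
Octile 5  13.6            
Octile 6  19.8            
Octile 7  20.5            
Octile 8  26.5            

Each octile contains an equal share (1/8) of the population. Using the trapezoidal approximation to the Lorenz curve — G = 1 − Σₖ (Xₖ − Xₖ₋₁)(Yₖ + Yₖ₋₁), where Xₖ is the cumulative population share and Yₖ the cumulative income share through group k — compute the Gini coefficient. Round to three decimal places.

Cumulative income shares Yₖ: 0.0200, 0.0620, 0.1180, 0.1960, 0.3320, 0.5300, 0.7350, 1.0000
Σ (Xₖ−Xₖ₋₁)(Yₖ+Yₖ₋₁) = (1/8)(0.0200+0.0000) + (1/8)(0.0620+0.0200) + (1/8)(0.1180+0.0620) + (1/8)(0.1960+0.1180) + (1/8)(0.3320+0.1960) + (1/8)(0.5300+0.3320) + (1/8)(0.7350+0.5300) + (1/8)(1.0000+0.7350)
  = 0.0025 + 0.0103 + 0.0225 + 0.0393 + 0.0660 + 0.1078 + 0.1581 + 0.2169 = 0.6232
G = 1 − 0.6232 = 0.3768

0.377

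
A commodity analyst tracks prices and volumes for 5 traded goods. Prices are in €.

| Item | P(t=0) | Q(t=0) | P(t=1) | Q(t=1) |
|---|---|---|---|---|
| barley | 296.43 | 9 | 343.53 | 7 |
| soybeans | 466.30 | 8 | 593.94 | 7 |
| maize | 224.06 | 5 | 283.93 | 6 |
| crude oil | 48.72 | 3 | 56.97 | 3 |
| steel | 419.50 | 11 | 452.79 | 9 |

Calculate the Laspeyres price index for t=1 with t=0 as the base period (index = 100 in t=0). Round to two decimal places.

117.39

Laspeyres price index uses base-period quantities as weights.
ΣP(t=1)·Q(t=0) = 343.53×9 + 593.94×8 + 283.93×5 + 56.97×3 + 452.79×11 = 3091.77 + 4751.52 + 1419.65 + 170.91 + 4980.69 = 14414.54
ΣP(t=0)·Q(t=0) = 296.43×9 + 466.30×8 + 224.06×5 + 48.72×3 + 419.50×11 = 2667.87 + 3730.4 + 1120.3 + 146.16 + 4614.5 = 12279.23
Index = 14414.54 / 12279.23 × 100 = 117.3896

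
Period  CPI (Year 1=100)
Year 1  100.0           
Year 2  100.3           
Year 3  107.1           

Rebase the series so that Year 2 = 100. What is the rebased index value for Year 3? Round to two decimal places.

Rebased(Year 3) = 107.1 / 100.3 × 100 = 106.7797

106.78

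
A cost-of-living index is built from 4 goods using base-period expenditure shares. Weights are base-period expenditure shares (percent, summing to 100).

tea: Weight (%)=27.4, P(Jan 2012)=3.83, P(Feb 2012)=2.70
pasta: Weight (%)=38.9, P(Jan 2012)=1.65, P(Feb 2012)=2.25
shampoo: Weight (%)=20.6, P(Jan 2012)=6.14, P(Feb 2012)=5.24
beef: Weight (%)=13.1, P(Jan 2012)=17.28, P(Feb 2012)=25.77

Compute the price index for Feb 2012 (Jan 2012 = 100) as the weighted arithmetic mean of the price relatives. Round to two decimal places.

109.48

tea: 27.4 × (2.70/3.83) = 27.4 × 0.704961 = 19.3159
pasta: 38.9 × (2.25/1.65) = 38.9 × 1.363636 = 53.0455
shampoo: 20.6 × (5.24/6.14) = 20.6 × 0.853420 = 17.5805
beef: 13.1 × (25.77/17.28) = 13.1 × 1.491319 = 19.5363
Index = Σ wᵢ·(p₁ᵢ/p₀ᵢ) = 19.3159 + 53.0455 + 17.5805 + 19.5363 = 109.4781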